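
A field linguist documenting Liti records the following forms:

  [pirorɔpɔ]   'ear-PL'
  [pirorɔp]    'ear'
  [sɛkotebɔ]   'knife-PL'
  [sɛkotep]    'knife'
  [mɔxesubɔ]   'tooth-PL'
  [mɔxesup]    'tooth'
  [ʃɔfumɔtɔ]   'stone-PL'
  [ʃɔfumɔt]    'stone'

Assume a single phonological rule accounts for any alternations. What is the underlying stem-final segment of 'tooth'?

The root 'tooth' surfaces as [mɔxesubɔ] and [mɔxesup], with a stem-final [b] ~ [p] alternation.
If /p/ were underlying and a rule turned it into [b] before the PL suffix, 'ear' would also alternate; but it has [p] in both [pirorɔpɔ] and [pirorɔp].
The alternation reflects word-final obstruent devoicing: voiced obstruents become voiceless word-finally. /b/ is underlying.

/b/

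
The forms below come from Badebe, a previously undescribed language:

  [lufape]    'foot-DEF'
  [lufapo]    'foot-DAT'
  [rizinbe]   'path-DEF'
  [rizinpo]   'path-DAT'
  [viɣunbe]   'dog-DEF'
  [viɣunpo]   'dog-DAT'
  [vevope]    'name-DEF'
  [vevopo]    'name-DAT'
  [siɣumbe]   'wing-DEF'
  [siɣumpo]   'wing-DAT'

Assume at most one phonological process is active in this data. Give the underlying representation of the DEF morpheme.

/-be/

The DEF morpheme has two allomorphs, [-be] and [-pe].
By contrast the DAT suffix keeps its initial [p] throughout — that segment must be underlying.
The DEF suffix is therefore /-be/ underlyingly, with post-vocalic devoicing: voiced stops become voiceless after a vowel.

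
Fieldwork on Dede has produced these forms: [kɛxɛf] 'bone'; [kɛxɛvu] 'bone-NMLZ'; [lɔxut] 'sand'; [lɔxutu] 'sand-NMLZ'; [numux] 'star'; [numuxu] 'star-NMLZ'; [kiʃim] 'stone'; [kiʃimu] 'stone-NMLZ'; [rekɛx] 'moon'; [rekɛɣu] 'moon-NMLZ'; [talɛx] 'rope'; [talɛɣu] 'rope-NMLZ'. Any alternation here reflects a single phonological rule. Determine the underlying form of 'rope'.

The root 'rope' surfaces as [talɛx] and [talɛɣu], with a stem-final [x] ~ [ɣ] alternation.
If /x/ were underlying and a rule turned it into [ɣ] before the NMLZ suffix, 'star' would also alternate; but it has [x] in both [numux] and [numuxu].
The underlying segment must be /ɣ/; voiced obstruents become voiceless word-finally, yielding [x] there.
The underlying form of 'rope' is therefore /talɛɣ/.

/talɛɣ/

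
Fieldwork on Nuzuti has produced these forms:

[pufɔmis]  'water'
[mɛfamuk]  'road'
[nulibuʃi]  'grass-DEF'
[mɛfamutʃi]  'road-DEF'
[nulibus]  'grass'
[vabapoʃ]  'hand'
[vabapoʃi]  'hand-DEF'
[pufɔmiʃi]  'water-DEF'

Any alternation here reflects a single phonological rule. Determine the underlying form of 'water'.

The stem for 'water' ends in [ʃ] in [pufɔmiʃi] but [s] in [pufɔmis].
Compare 'hand', with invariant [ʃ] in [vabapoʃi] and [vabapoʃ]: an analysis with underlying /ʃ/ and a rule producing [s] in isolation would wrongly predict alternation here too.
The underlying segment must be /s/; /k/ and /s/ become palato-alveolar [tʃ] and [ʃ] before a front vowel, yielding [ʃ] there.
The underlying form of 'water' is therefore /pufɔmis/.

/pufɔmis/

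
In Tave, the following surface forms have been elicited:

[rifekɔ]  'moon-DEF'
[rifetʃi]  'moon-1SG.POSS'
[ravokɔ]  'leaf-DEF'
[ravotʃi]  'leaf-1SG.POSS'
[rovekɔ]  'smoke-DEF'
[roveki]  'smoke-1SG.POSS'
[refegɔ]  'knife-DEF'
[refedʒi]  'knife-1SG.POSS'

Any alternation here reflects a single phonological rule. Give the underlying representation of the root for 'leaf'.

/ravotʃ/

In [ravokɔ] and [ravotʃi] the final segment of 'leaf' alternates: [k] ~ [tʃ].
Compare 'smoke', with invariant [k] in [rovekɔ] and [roveki]: an analysis with underlying /k/ and a rule producing [tʃ] before the 1SG.POSS suffix would wrongly predict alternation here too.
Therefore /tʃ/ is basic and [k] is derived by depalatalization (palato-alveolar /tʃ/ and /dʒ/ become [k] and [g] when no front vowel follows).
So 'leaf' = /ravotʃ/.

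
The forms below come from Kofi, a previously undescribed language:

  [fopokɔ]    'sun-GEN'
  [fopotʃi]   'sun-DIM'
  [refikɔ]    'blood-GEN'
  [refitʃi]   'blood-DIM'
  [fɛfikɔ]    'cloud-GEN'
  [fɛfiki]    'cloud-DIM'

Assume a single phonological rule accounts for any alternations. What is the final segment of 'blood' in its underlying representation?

The root 'blood' surfaces as [refikɔ] and [refitʃi], with a stem-final [k] ~ [tʃ] alternation.
The stem 'cloud' ([fɛfikɔ], [fɛfiki]) shows [k] unchanged in both environments, so [k] cannot be basic with [tʃ] derived before the DIM suffix.
The alternation reflects depalatalization: palato-alveolar /tʃ/ becomes [k] when no front vowel follows. /tʃ/ is underlying.

/tʃ/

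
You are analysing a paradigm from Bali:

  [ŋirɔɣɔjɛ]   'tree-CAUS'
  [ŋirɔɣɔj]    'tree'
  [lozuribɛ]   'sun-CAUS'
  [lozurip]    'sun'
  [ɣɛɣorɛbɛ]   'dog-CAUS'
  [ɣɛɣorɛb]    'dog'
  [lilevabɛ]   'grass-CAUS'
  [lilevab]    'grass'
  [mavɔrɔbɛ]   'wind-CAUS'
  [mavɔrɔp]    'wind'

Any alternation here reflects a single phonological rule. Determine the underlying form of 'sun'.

/lozurip/

In [lozuribɛ] and [lozurip] the final segment of 'sun' alternates: [b] ~ [p].
Compare 'dog', with invariant [b] in [ɣɛɣorɛbɛ] and [ɣɛɣorɛb]: an analysis with underlying /b/ and a rule producing [p] in isolation would wrongly predict alternation here too.
The underlying segment must be /p/; voiceless stops become voiced between vowels, yielding [b] there.
Hence 'sun' is /lozurip/ underlyingly.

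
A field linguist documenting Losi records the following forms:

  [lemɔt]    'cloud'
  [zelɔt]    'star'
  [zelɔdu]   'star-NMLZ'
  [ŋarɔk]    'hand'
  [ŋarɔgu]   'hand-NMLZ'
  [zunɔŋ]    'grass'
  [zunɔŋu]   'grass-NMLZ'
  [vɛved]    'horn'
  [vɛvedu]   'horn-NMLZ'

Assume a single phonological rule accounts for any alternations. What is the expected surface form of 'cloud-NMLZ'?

[lemɔdu]

The stem for 'star' ends in [t] in [zelɔt] but [d] in [zelɔdu].
The stem 'horn' ([vɛved], [vɛvedu]) shows [d] unchanged in both environments, so [d] cannot be basic with [t] derived in isolation.
Therefore /t/ is basic and [d] is derived by intervocalic voicing (voiceless stops become voiced between vowels).
The one attested form of 'cloud', [lemɔt], shows underlying /lemɔt/. Applying the same rule between vowels gives [lemɔdu].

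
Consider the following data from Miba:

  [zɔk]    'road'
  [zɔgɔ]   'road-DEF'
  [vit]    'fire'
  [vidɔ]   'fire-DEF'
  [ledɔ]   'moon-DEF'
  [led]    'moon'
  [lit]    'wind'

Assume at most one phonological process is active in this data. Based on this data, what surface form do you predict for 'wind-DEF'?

The stem for 'fire' ends in [d] in [vidɔ] but [t] in [vit].
If /d/ were underlying and a rule turned it into [t] in isolation, 'moon' would also alternate; but it has [d] in both [ledɔ] and [led].
The alternation reflects intervocalic voicing: voiceless stops become voiced between vowels. /t/ is underlying.
From [lit] the stem 'wind' is /lit/; between vowels this yields [lidɔ].

[lidɔ]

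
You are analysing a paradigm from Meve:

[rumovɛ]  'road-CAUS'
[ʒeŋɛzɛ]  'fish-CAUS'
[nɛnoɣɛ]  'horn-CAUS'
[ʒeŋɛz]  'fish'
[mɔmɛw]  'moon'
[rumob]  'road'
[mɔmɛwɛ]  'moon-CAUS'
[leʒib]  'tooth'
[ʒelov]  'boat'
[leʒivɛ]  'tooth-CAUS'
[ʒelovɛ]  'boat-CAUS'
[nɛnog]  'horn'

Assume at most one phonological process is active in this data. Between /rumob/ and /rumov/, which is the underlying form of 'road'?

In [rumob] and [rumovɛ] the final segment of 'road' alternates: [b] ~ [v].
Compare 'boat', with invariant [v] in [ʒelov] and [ʒelovɛ]: an analysis with underlying /v/ and a rule producing [b] in isolation would wrongly predict alternation here too.
The underlying segment must be /b/; voiced stops become fricatives between vowels, yielding [v] there.

/rumob/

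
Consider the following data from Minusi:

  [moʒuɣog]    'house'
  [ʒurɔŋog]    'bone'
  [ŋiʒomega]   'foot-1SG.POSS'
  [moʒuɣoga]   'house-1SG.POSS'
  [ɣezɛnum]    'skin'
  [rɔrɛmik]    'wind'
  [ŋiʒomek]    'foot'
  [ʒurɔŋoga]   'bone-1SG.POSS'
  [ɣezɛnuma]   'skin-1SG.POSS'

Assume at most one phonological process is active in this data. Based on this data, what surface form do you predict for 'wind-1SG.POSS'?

In [ŋiʒomek] and [ŋiʒomega] the final segment of 'foot' alternates: [k] ~ [g].
Compare 'house', with invariant [g] in [moʒuɣog] and [moʒuɣoga]: an analysis with underlying /g/ and a rule producing [k] in isolation would wrongly predict alternation here too.
The alternation reflects intervocalic voicing: voiceless stops become voiced between vowels. /k/ is underlying.
From [rɔrɛmik] the stem 'wind' is /rɔrɛmik/; between vowels this yields [rɔrɛmiga].

[rɔrɛmiga]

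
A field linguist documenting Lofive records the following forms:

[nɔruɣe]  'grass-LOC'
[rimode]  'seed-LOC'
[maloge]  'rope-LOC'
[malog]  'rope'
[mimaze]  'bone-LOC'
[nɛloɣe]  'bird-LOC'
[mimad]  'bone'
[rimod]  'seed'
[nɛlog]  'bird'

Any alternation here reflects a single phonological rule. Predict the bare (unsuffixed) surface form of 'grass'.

The root 'bird' surfaces as [nɛlog] and [nɛloɣe], with a stem-final [g] ~ [ɣ] alternation.
If /g/ were underlying and a rule turned it into [ɣ] before the LOC suffix, 'rope' would also alternate; but it has [g] in both [malog] and [maloge].
Therefore /ɣ/ is basic and [g] is derived by word-final hardening (voiced fricatives become stops word-finally).
The one attested form of 'grass', [nɔruɣe], shows underlying /nɔruɣ/. Applying the same rule word-finally gives [nɔrug].

[nɔrug]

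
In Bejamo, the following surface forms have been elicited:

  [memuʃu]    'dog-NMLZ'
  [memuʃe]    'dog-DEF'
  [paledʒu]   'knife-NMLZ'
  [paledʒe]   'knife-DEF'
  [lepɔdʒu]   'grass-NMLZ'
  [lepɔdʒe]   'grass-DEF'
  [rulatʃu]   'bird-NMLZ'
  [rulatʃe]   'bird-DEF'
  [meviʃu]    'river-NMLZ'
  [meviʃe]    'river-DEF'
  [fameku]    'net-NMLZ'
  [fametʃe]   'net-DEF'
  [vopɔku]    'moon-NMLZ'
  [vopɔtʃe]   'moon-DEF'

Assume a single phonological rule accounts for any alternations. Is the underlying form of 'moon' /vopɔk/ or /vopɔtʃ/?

The root 'moon' surfaces as [vopɔku] and [vopɔtʃe], with a stem-final [k] ~ [tʃ] alternation.
But 'bird' keeps [tʃ] in both environments ([rulatʃu], [rulatʃe]), so there is no rule changing /tʃ/ to [k] before the NMLZ suffix.
Therefore /k/ is basic and [tʃ] is derived by palatalization before a front vowel (/k/ becomes palato-alveolar [tʃ] before a front vowel).

/vopɔk/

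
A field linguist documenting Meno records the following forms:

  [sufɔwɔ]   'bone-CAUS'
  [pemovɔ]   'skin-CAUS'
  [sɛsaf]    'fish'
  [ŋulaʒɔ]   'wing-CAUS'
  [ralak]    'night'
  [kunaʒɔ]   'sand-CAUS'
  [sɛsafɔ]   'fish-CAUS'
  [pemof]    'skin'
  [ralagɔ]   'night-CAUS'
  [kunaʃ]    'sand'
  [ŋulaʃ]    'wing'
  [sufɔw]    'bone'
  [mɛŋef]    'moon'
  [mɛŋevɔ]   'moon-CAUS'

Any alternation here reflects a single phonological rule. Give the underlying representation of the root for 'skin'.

In [pemof] and [pemovɔ] the final segment of 'skin' alternates: [f] ~ [v].
But 'fish' keeps [f] in both environments ([sɛsaf], [sɛsafɔ]), so there is no rule changing /f/ to [v] before the CAUS suffix.
Therefore /v/ is basic and [f] is derived by word-final obstruent devoicing (voiced obstruents become voiceless word-finally).
So 'skin' = /pemov/.

/pemov/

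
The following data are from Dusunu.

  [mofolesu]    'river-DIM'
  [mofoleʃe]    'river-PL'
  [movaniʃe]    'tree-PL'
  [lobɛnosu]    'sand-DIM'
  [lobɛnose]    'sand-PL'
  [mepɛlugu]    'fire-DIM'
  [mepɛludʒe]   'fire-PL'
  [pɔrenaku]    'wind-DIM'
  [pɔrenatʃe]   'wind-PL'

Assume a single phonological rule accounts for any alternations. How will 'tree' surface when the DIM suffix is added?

The root 'river' surfaces as [mofolesu] and [mofoleʃe], with a stem-final [s] ~ [ʃ] alternation.
But 'sand' keeps [s] in both environments ([lobɛnosu], [lobɛnose]), so there is no rule changing /s/ to [ʃ] before the PL suffix.
The alternation reflects depalatalization: palato-alveolar /tʃ/, /dʒ/ and /ʃ/ become [k], [g] and [s] when no front vowel follows. /ʃ/ is underlying.
The one attested form of 'tree', [movaniʃe], shows underlying /movaniʃ/. Applying the same rule when no front vowel follows gives [movanisu].

[movanisu]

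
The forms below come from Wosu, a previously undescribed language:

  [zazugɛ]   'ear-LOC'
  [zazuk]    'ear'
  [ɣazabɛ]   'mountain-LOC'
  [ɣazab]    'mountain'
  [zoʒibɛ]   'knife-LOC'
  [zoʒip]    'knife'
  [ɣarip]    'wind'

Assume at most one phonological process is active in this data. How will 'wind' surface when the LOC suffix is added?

The root 'knife' surfaces as [zoʒibɛ] and [zoʒip], with a stem-final [b] ~ [p] alternation.
If /b/ were underlying and a rule turned it into [p] in isolation, 'mountain' would also alternate; but it has [b] in both [ɣazabɛ] and [ɣazab].
Therefore /p/ is basic and [b] is derived by intervocalic voicing (voiceless stops become voiced between vowels).
From [ɣarip] the stem 'wind' is /ɣarip/; between vowels this yields [ɣaribɛ].

[ɣaribɛ]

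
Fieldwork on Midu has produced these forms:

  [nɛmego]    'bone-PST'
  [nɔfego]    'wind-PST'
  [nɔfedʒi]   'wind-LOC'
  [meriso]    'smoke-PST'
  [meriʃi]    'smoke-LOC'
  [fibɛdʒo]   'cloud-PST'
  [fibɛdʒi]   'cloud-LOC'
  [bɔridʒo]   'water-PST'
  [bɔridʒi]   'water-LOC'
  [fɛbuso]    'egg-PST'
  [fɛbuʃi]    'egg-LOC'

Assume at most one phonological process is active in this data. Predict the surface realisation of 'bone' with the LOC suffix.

In [nɔfego] and [nɔfedʒi] the final segment of 'wind' alternates: [g] ~ [dʒ].
If /dʒ/ were underlying and a rule turned it into [g] before the PST suffix, 'water' would also alternate; but it has [dʒ] in both [bɔridʒo] and [bɔridʒi].
Therefore /g/ is basic and [dʒ] is derived by palatalization before a front vowel (/g/ and /s/ become palato-alveolar [dʒ] and [ʃ] before a front vowel).
From [nɛmego] the stem 'bone' is /nɛmeg/; before a front vowel this yields [nɛmedʒi].

[nɛmedʒi]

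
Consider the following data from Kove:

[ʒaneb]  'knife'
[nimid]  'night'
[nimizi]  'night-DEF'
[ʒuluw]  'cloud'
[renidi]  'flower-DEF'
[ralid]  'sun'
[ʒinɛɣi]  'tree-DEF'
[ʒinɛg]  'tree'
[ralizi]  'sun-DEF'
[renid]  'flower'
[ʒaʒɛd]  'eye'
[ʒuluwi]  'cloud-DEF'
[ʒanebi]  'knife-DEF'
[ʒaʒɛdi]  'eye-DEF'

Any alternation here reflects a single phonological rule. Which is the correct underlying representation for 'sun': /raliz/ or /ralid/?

The root 'sun' surfaces as [ralid] and [ralizi], with a stem-final [d] ~ [z] alternation.
The stem 'eye' ([ʒaʒɛd], [ʒaʒɛdi]) shows [d] unchanged in both environments, so [d] cannot be basic with [z] derived before the DEF suffix.
The underlying segment must be /z/; voiced fricatives become stops word-finally, yielding [d] there.

/raliz/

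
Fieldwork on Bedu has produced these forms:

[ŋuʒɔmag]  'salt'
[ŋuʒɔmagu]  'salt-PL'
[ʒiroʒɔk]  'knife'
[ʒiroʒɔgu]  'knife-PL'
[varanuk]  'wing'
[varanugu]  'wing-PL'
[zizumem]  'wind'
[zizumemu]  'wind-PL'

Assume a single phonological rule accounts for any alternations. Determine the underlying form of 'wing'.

/varanuk/

'wing' shows [k] ~ [g] at the end of the stem ([varanuk] vs [varanugu]).
But 'salt' keeps [g] in both environments ([ŋuʒɔmag], [ŋuʒɔmagu]), so there is no rule changing /g/ to [k] in isolation.
The underlying segment must be /k/; voiceless stops become voiced between vowels, yielding [g] there.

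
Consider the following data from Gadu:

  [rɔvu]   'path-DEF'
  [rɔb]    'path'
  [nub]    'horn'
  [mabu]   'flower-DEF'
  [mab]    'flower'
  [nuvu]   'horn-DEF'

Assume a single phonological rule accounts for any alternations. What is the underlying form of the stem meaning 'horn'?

'horn' shows [b] ~ [v] at the end of the stem ([nub] vs [nuvu]).
The stem 'flower' ([mab], [mabu]) shows [b] unchanged in both environments, so [b] cannot be basic with [v] derived before the DEF suffix.
Therefore /v/ is basic and [b] is derived by word-final hardening (voiced fricatives become stops word-finally).
So 'horn' = /nuv/.

/nuv/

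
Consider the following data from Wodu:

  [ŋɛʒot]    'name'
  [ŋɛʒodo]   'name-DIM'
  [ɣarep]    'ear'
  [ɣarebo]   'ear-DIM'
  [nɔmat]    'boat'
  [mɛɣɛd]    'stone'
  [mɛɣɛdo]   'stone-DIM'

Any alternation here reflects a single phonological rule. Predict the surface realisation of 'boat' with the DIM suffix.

'name' shows [t] ~ [d] at the end of the stem ([ŋɛʒot] vs [ŋɛʒodo]).
The stem 'stone' ([mɛɣɛd], [mɛɣɛdo]) shows [d] unchanged in both environments, so [d] cannot be basic with [t] derived in isolation.
The alternation reflects intervocalic voicing: voiceless stops become voiced between vowels. /t/ is underlying.
From [nɔmat] the stem 'boat' is /nɔmat/; between vowels this yields [nɔmado].

[nɔmado]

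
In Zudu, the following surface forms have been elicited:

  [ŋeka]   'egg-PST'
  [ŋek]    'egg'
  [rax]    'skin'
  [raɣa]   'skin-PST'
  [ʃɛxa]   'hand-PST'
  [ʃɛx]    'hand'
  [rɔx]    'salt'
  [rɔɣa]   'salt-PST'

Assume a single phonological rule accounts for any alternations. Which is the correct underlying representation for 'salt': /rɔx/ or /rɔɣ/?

'salt' shows [x] ~ [ɣ] at the end of the stem ([rɔx] vs [rɔɣa]).
If /x/ were underlying and a rule turned it into [ɣ] before the PST suffix, 'hand' would also alternate; but it has [x] in both [ʃɛx] and [ʃɛxa].
The underlying segment must be /ɣ/; voiced obstruents become voiceless word-finally, yielding [x] there.

/rɔɣ/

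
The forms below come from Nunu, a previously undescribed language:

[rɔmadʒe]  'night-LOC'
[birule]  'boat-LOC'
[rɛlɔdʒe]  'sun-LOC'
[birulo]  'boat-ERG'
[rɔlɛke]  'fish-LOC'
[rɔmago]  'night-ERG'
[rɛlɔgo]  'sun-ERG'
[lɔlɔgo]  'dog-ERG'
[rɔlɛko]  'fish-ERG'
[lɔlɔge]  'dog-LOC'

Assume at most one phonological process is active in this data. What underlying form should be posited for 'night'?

/rɔmadʒ/

'night' shows [g] ~ [dʒ] at the end of the stem ([rɔmago] vs [rɔmadʒe]).
Compare 'dog', with invariant [g] in [lɔlɔgo] and [lɔlɔge]: an analysis with underlying /g/ and a rule producing [dʒ] before the LOC suffix would wrongly predict alternation here too.
So /dʒ/ is underlying, and a rule of depalatalization — palato-alveolar /dʒ/ becomes [g] when no front vowel follows — gives [g].
The underlying form of 'night' is therefore /rɔmadʒ/.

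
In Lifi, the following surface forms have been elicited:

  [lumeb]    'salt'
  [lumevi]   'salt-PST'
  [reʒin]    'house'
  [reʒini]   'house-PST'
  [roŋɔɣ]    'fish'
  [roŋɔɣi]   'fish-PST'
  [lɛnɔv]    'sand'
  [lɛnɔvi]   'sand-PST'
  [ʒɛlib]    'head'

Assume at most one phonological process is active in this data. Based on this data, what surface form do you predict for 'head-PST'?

[ʒɛlivi]

The root 'salt' surfaces as [lumeb] and [lumevi], with a stem-final [b] ~ [v] alternation.
The stem 'sand' ([lɛnɔv], [lɛnɔvi]) shows [v] unchanged in both environments, so [v] cannot be basic with [b] derived in isolation.
The underlying segment must be /b/; voiced stops become fricatives between vowels, yielding [v] there.
The one attested form of 'head', [ʒɛlib], shows underlying /ʒɛlib/. Applying the same rule between vowels gives [ʒɛlivi].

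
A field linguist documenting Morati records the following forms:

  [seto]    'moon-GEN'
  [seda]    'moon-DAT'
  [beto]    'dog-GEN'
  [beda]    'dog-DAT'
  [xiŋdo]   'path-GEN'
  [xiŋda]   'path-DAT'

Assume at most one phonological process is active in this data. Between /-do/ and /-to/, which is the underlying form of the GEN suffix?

/-to/

The GEN morpheme has two allomorphs, [-do] and [-to].
The DAT suffix, which begins with [d], is invariant after every stem; so [d] is not altered by any rule here.
So the underlying form is /-to/, and voiceless stops become voiced after a nasal.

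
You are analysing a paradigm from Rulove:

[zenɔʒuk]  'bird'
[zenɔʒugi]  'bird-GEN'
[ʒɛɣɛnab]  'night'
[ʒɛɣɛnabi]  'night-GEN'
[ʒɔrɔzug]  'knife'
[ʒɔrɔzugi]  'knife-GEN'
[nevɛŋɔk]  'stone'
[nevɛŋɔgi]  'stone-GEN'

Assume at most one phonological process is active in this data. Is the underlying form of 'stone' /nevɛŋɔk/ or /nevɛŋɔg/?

/nevɛŋɔk/

'stone' shows [k] ~ [g] at the end of the stem ([nevɛŋɔk] vs [nevɛŋɔgi]).
If /g/ were underlying and a rule turned it into [k] in isolation, 'knife' would also alternate; but it has [g] in both [ʒɔrɔzug] and [ʒɔrɔzugi].
The alternation reflects intervocalic voicing: voiceless stops become voiced between vowels. /k/ is underlying.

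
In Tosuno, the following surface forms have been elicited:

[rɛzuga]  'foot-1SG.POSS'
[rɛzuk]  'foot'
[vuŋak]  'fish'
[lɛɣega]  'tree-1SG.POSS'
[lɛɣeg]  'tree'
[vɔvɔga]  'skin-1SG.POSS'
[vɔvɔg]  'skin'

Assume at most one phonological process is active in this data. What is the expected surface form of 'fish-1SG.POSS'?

In [rɛzuga] and [rɛzuk] the final segment of 'foot' alternates: [g] ~ [k].
The stem 'tree' ([lɛɣega], [lɛɣeg]) shows [g] unchanged in both environments, so [g] cannot be basic with [k] derived in isolation.
The alternation reflects intervocalic voicing: voiceless stops become voiced between vowels. /k/ is underlying.
The one attested form of 'fish', [vuŋak], shows underlying /vuŋak/. Applying the same rule between vowels gives [vuŋaga].

[vuŋaga]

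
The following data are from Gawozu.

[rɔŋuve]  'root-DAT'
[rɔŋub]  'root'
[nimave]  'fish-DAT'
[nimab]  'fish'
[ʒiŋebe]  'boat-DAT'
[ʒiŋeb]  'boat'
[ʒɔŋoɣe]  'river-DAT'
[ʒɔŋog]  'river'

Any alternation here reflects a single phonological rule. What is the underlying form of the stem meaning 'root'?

'root' shows [v] ~ [b] at the end of the stem ([rɔŋuve] vs [rɔŋub]).
But 'boat' keeps [b] in both environments ([ʒiŋebe], [ʒiŋeb]), so there is no rule changing /b/ to [v] before the DAT suffix.
So /v/ is underlying, and a rule of word-final hardening — voiced fricatives become stops word-finally — gives [b].
Hence 'root' is /rɔŋuv/ underlyingly.

/rɔŋuv/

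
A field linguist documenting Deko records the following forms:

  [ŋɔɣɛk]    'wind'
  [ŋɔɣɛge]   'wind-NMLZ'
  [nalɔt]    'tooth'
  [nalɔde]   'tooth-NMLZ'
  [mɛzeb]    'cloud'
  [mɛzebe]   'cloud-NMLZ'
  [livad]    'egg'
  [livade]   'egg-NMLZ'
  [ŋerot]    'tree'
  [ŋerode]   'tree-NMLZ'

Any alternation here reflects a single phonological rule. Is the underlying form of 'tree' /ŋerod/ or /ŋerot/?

/ŋerot/

In [ŋerot] and [ŋerode] the final segment of 'tree' alternates: [t] ~ [d].
But 'egg' keeps [d] in both environments ([livad], [livade]), so there is no rule changing /d/ to [t] in isolation.
Therefore /t/ is basic and [d] is derived by intervocalic voicing (voiceless stops become voiced between vowels).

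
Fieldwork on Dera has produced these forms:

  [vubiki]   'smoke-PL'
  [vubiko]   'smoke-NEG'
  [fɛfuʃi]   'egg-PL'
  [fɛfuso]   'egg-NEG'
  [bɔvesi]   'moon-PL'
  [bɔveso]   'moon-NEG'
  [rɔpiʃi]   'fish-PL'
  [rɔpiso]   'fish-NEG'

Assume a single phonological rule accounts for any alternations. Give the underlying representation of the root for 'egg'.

/fɛfuʃ/

'egg' shows [ʃ] ~ [s] at the end of the stem ([fɛfuʃi] vs [fɛfuso]).
If /s/ were underlying and a rule turned it into [ʃ] before the PL suffix, 'moon' would also alternate; but it has [s] in both [bɔvesi] and [bɔveso].
Therefore /ʃ/ is basic and [s] is derived by depalatalization (palato-alveolar /ʃ/ becomes [s] when no front vowel follows).
So 'egg' = /fɛfuʃ/.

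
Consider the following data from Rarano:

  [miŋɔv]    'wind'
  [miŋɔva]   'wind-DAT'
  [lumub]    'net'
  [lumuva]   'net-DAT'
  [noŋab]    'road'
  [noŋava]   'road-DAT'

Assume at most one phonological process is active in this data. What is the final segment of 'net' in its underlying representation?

/b/

The root 'net' surfaces as [lumub] and [lumuva], with a stem-final [b] ~ [v] alternation.
Compare 'wind', with invariant [v] in [miŋɔv] and [miŋɔva]: an analysis with underlying /v/ and a rule producing [b] in isolation would wrongly predict alternation here too.
Therefore /b/ is basic and [v] is derived by intervocalic spirantization (voiced stops become fricatives between vowels).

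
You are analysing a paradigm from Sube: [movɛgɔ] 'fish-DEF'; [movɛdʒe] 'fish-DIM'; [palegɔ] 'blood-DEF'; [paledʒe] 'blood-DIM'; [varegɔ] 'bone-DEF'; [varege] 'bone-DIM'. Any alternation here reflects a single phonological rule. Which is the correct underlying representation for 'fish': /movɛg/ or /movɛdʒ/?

'fish' shows [g] ~ [dʒ] at the end of the stem ([movɛgɔ] vs [movɛdʒe]).
If /g/ were underlying and a rule turned it into [dʒ] before the DIM suffix, 'bone' would also alternate; but it has [g] in both [varegɔ] and [varege].
The underlying segment must be /dʒ/; palato-alveolar /dʒ/ becomes [g] when no front vowel follows, yielding [g] there.

/movɛdʒ/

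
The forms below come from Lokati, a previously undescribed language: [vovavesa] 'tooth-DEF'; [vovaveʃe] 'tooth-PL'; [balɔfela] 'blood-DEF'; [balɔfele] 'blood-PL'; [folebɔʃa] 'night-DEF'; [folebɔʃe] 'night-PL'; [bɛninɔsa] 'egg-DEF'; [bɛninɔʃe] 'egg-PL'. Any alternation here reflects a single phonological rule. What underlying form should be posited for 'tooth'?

/vovaves/

The stem for 'tooth' ends in [s] in [vovavesa] but [ʃ] in [vovaveʃe].
If /ʃ/ were underlying and a rule turned it into [s] before the DEF suffix, 'night' would also alternate; but it has [ʃ] in both [folebɔʃa] and [folebɔʃe].
Therefore /s/ is basic and [ʃ] is derived by palatalization before a front vowel (/s/ becomes palato-alveolar [ʃ] before a front vowel).
So 'tooth' = /vovaves/.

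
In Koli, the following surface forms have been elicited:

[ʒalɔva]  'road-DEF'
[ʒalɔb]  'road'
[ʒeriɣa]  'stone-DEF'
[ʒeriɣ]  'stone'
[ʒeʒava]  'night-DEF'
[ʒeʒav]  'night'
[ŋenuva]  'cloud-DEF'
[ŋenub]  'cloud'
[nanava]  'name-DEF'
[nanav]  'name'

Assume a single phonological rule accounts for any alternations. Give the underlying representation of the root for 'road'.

In [ʒalɔva] and [ʒalɔb] the final segment of 'road' alternates: [v] ~ [b].
But 'name' keeps [v] in both environments ([nanava], [nanav]), so there is no rule changing /v/ to [b] in isolation.
The underlying segment must be /b/; voiced stops become fricatives between vowels, yielding [v] there.

/ʒalɔb/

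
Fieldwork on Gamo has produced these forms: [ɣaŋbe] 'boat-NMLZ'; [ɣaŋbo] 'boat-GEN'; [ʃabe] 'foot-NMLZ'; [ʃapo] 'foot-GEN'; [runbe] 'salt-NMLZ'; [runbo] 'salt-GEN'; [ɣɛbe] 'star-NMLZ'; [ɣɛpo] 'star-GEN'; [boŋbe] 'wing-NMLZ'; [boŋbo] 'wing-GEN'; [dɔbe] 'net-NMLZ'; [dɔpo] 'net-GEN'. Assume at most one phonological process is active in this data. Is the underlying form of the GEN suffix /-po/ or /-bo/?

/-po/

The GEN suffix surfaces as [-bo] and [-po], depending on the final segment of the stem.
The NMLZ suffix, which begins with [b], is invariant after every stem; so [b] is not altered by any rule here.
So the underlying form is /-po/, and voiceless stops become voiced after a nasal.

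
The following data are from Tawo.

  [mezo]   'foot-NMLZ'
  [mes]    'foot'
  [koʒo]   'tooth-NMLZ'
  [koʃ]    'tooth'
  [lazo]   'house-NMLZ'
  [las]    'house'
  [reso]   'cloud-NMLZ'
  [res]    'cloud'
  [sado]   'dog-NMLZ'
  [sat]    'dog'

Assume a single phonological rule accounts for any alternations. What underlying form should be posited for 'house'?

The stem for 'house' ends in [z] in [lazo] but [s] in [las].
The stem 'cloud' ([reso], [res]) shows [s] unchanged in both environments, so [s] cannot be basic with [z] derived before the NMLZ suffix.
The alternation reflects word-final obstruent devoicing: voiced obstruents become voiceless word-finally. /z/ is underlying.
The underlying form of 'house' is therefore /laz/.

/laz/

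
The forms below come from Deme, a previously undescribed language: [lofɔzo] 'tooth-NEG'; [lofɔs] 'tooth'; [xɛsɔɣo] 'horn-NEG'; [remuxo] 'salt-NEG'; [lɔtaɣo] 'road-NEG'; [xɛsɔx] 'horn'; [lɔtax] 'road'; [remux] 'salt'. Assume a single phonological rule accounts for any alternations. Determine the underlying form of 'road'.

'road' shows [ɣ] ~ [x] at the end of the stem ([lɔtaɣo] vs [lɔtax]).
But 'salt' keeps [x] in both environments ([remuxo], [remux]), so there is no rule changing /x/ to [ɣ] before the NEG suffix.
Therefore /ɣ/ is basic and [x] is derived by word-final obstruent devoicing (voiced obstruents become voiceless word-finally).
The underlying form of 'road' is therefore /lɔtaɣ/.

/lɔtaɣ/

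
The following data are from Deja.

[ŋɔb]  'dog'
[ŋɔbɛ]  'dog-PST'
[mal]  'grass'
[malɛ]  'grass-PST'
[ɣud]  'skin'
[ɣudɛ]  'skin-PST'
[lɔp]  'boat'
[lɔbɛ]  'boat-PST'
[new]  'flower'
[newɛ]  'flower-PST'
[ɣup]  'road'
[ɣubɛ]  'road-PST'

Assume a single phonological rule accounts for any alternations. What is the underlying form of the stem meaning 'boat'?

'boat' shows [p] ~ [b] at the end of the stem ([lɔp] vs [lɔbɛ]).
If /b/ were underlying and a rule turned it into [p] in isolation, 'dog' would also alternate; but it has [b] in both [ŋɔb] and [ŋɔbɛ].
The underlying segment must be /p/; voiceless stops become voiced between vowels, yielding [b] there.
Hence 'boat' is /lɔp/ underlyingly.

/lɔp/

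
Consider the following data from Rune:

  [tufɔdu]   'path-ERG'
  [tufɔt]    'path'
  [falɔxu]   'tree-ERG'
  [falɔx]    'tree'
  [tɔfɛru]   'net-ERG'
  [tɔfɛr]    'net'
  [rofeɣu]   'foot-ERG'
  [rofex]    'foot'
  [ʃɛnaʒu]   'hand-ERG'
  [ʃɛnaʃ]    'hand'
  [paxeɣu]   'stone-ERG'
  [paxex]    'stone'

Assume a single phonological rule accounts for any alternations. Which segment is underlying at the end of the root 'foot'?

/ɣ/

The stem for 'foot' ends in [ɣ] in [rofeɣu] but [x] in [rofex].
Compare 'tree', with invariant [x] in [falɔxu] and [falɔx]: an analysis with underlying /x/ and a rule producing [ɣ] before the ERG suffix would wrongly predict alternation here too.
Therefore /ɣ/ is basic and [x] is derived by word-final obstruent devoicing (voiced obstruents become voiceless word-finally).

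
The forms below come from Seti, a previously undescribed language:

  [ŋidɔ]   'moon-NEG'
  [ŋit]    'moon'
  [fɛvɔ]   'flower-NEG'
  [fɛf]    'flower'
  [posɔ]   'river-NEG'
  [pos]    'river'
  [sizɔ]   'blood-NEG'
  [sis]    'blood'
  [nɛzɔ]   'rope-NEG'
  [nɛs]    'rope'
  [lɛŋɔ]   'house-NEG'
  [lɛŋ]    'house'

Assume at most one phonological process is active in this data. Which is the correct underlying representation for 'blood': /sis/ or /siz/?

'blood' shows [z] ~ [s] at the end of the stem ([sizɔ] vs [sis]).
But 'river' keeps [s] in both environments ([posɔ], [pos]), so there is no rule changing /s/ to [z] before the NEG suffix.
The underlying segment must be /z/; voiced obstruents become voiceless word-finally, yielding [s] there.

/siz/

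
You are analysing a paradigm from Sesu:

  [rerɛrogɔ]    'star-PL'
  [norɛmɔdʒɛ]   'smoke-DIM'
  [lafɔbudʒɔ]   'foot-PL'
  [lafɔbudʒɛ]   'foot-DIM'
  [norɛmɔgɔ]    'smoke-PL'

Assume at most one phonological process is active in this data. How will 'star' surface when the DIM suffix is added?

'smoke' shows [g] ~ [dʒ] at the end of the stem ([norɛmɔgɔ] vs [norɛmɔdʒɛ]).
But 'foot' keeps [dʒ] in both environments ([lafɔbudʒɔ], [lafɔbudʒɛ]), so there is no rule changing /dʒ/ to [g] before the PL suffix.
So /g/ is underlying, and a rule of palatalization before a front vowel — /g/ becomes palato-alveolar [dʒ] before a front vowel — gives [dʒ].
The one attested form of 'star', [rerɛrogɔ], shows underlying /rerɛrog/. Applying the same rule before a front vowel gives [rerɛrodʒɛ].

[rerɛrodʒɛ]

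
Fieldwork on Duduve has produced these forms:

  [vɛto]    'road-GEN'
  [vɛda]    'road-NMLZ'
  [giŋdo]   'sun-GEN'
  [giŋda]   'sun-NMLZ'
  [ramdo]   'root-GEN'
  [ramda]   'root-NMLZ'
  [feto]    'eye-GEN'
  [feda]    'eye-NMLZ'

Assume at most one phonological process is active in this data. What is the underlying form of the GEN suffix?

/-to/

The GEN suffix surfaces as [-do] and [-to], depending on the final segment of the stem.
By contrast the NMLZ suffix keeps its initial [d] throughout — that segment must be underlying.
So the underlying form is /-to/, and voiceless stops become voiced after a nasal.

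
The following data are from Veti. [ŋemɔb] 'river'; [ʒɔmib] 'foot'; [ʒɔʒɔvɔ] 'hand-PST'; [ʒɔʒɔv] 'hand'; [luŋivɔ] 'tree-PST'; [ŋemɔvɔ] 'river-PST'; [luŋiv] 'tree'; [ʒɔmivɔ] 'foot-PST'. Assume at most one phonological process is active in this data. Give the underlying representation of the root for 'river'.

/ŋemɔb/

The stem for 'river' ends in [b] in [ŋemɔb] but [v] in [ŋemɔvɔ].
Compare 'tree', with invariant [v] in [luŋiv] and [luŋivɔ]: an analysis with underlying /v/ and a rule producing [b] in isolation would wrongly predict alternation here too.
The alternation reflects intervocalic spirantization: voiced stops become fricatives between vowels. /b/ is underlying.
Hence 'river' is /ŋemɔb/ underlyingly.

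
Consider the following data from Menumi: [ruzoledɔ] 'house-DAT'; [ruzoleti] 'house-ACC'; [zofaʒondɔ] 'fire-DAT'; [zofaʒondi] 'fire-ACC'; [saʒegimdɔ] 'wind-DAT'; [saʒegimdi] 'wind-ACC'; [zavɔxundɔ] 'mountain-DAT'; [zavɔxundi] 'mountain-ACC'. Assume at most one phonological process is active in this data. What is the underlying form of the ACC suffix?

/-ti/

The ACC suffix surfaces as [-di] and [-ti], depending on the final segment of the stem.
By contrast the DAT suffix keeps its initial [d] throughout — that segment must be underlying.
So the underlying form is /-ti/, and voiceless stops become voiced after a nasal.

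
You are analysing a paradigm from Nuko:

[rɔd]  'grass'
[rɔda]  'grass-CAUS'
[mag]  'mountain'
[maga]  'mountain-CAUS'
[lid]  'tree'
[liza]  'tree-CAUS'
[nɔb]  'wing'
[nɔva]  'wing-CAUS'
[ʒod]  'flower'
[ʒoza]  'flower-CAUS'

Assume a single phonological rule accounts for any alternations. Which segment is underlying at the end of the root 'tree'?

The root 'tree' surfaces as [lid] and [liza], with a stem-final [d] ~ [z] alternation.
The stem 'grass' ([rɔd], [rɔda]) shows [d] unchanged in both environments, so [d] cannot be basic with [z] derived before the CAUS suffix.
Therefore /z/ is basic and [d] is derived by word-final hardening (voiced fricatives become stops word-finally).

/z/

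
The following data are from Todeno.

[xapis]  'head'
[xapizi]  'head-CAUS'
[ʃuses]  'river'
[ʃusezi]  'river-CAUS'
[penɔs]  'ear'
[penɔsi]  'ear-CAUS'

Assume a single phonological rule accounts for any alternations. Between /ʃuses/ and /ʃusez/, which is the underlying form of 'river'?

/ʃusez/

In [ʃuses] and [ʃusezi] the final segment of 'river' alternates: [s] ~ [z].
But 'ear' keeps [s] in both environments ([penɔs], [penɔsi]), so there is no rule changing /s/ to [z] before the CAUS suffix.
The underlying segment must be /z/; voiced obstruents become voiceless word-finally, yielding [s] there.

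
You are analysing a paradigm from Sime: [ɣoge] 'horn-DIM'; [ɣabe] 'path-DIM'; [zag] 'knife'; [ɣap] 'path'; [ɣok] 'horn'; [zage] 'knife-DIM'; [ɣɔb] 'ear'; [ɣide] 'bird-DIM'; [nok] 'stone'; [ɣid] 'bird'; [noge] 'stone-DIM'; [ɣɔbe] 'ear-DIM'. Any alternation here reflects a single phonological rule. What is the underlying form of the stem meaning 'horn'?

/ɣok/

The stem for 'horn' ends in [k] in [ɣok] but [g] in [ɣoge].
But 'knife' keeps [g] in both environments ([zag], [zage]), so there is no rule changing /g/ to [k] in isolation.
The underlying segment must be /k/; voiceless stops become voiced between vowels, yielding [g] there.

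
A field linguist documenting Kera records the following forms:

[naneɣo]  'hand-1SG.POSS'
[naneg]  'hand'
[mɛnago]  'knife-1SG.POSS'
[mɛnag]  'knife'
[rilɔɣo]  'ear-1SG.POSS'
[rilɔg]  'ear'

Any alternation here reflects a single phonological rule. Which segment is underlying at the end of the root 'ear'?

/ɣ/

The stem for 'ear' ends in [ɣ] in [rilɔɣo] but [g] in [rilɔg].
The stem 'knife' ([mɛnago], [mɛnag]) shows [g] unchanged in both environments, so [g] cannot be basic with [ɣ] derived before the 1SG.POSS suffix.
So /ɣ/ is underlying, and a rule of word-final hardening — voiced fricatives become stops word-finally — gives [g].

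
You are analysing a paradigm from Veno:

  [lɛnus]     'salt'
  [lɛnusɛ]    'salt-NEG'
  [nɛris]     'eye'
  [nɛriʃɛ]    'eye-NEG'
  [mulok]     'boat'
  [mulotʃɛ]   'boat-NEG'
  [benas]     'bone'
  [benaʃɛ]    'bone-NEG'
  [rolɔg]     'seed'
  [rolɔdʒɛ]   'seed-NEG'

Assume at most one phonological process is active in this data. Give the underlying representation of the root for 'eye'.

/nɛriʃ/

The root 'eye' surfaces as [nɛris] and [nɛriʃɛ], with a stem-final [s] ~ [ʃ] alternation.
If /s/ were underlying and a rule turned it into [ʃ] before the NEG suffix, 'salt' would also alternate; but it has [s] in both [lɛnus] and [lɛnusɛ].
The underlying segment must be /ʃ/; palato-alveolar /tʃ/, /dʒ/ and /ʃ/ become [k], [g] and [s] when no front vowel follows, yielding [s] there.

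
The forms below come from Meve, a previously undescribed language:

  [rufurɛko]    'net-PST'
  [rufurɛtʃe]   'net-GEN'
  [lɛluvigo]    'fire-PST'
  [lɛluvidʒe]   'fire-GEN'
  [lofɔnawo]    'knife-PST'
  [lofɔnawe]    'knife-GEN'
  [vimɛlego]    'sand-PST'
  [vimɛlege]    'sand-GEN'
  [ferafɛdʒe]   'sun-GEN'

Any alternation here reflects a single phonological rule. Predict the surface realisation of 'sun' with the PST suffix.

[ferafɛgo]

The root 'fire' surfaces as [lɛluvigo] and [lɛluvidʒe], with a stem-final [g] ~ [dʒ] alternation.
But 'sand' keeps [g] in both environments ([vimɛlego], [vimɛlege]), so there is no rule changing /g/ to [dʒ] before the GEN suffix.
The underlying segment must be /dʒ/; palato-alveolar /tʃ/ and /dʒ/ become [k] and [g] when no front vowel follows, yielding [g] there.
The one attested form of 'sun', [ferafɛdʒe], shows underlying /ferafɛdʒ/. Applying the same rule when no front vowel follows gives [ferafɛgo].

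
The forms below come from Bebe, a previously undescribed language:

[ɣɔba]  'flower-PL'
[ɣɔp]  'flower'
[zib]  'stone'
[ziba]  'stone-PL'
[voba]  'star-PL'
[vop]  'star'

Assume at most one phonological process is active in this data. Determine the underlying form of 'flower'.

/ɣɔp/

The root 'flower' surfaces as [ɣɔp] and [ɣɔba], with a stem-final [p] ~ [b] alternation.
Compare 'stone', with invariant [b] in [zib] and [ziba]: an analysis with underlying /b/ and a rule producing [p] in isolation would wrongly predict alternation here too.
The alternation reflects intervocalic voicing: voiceless stops become voiced between vowels. /p/ is underlying.
The underlying form of 'flower' is therefore /ɣɔp/.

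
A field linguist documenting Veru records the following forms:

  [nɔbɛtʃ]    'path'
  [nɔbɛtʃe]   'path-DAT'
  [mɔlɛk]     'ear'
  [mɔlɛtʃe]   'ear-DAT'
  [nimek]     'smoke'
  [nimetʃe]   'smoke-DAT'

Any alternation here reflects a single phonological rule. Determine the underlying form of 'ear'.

/mɔlɛk/

The stem for 'ear' ends in [k] in [mɔlɛk] but [tʃ] in [mɔlɛtʃe].
Compare 'path', with invariant [tʃ] in [nɔbɛtʃ] and [nɔbɛtʃe]: an analysis with underlying /tʃ/ and a rule producing [k] in isolation would wrongly predict alternation here too.
The underlying segment must be /k/; /k/ becomes palato-alveolar [tʃ] before a front vowel, yielding [tʃ] there.
The underlying form of 'ear' is therefore /mɔlɛk/.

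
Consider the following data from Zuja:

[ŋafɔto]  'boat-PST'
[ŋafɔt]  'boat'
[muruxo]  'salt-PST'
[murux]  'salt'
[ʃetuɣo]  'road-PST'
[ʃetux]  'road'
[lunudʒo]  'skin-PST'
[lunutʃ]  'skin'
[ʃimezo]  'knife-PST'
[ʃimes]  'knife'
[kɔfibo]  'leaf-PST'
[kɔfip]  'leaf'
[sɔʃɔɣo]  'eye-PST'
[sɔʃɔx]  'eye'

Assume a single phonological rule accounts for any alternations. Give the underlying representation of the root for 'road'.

/ʃetuɣ/

'road' shows [ɣ] ~ [x] at the end of the stem ([ʃetuɣo] vs [ʃetux]).
Compare 'salt', with invariant [x] in [muruxo] and [murux]: an analysis with underlying /x/ and a rule producing [ɣ] before the PST suffix would wrongly predict alternation here too.
Therefore /ɣ/ is basic and [x] is derived by word-final obstruent devoicing (voiced obstruents become voiceless word-finally).
The underlying form of 'road' is therefore /ʃetuɣ/.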